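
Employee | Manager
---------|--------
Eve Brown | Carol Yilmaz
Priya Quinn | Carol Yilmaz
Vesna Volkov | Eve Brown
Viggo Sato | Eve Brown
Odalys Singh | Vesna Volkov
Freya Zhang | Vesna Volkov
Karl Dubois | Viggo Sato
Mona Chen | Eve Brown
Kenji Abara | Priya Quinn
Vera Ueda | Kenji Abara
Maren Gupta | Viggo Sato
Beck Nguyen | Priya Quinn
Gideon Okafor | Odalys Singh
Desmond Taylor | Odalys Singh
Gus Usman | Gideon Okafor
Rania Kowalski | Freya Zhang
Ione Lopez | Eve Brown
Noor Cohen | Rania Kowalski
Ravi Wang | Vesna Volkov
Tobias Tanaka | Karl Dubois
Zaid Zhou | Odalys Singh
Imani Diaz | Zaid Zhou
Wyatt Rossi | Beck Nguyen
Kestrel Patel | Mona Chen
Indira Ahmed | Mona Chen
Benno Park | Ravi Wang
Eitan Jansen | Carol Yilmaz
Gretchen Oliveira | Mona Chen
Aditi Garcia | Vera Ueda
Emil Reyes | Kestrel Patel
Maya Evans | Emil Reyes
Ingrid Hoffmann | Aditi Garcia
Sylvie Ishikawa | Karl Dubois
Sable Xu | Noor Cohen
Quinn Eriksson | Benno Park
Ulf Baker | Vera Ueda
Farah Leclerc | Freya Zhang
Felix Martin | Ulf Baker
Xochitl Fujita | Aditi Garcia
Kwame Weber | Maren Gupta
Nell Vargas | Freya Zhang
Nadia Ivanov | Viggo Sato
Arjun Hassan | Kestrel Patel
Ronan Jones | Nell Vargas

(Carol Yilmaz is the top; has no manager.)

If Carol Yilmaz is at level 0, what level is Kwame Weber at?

4

Chain from Kwame Weber up to Carol Yilmaz: Kwame Weber → Maren Gupta → Viggo Sato → Eve Brown → Carol Yilmaz. That is 4 steps up, so Kwame Weber is 4 levels below Carol Yilmaz.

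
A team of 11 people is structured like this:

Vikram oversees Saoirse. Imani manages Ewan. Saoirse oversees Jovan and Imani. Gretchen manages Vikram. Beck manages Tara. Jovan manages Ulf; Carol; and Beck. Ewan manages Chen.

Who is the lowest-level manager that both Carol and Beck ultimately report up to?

Jovan

Carol's chain of managers is Jovan, Saoirse, Vikram, Gretchen. Beck's chain of managers is Jovan, Saoirse, Vikram, Gretchen. The first manager that appears in both chains is Jovan.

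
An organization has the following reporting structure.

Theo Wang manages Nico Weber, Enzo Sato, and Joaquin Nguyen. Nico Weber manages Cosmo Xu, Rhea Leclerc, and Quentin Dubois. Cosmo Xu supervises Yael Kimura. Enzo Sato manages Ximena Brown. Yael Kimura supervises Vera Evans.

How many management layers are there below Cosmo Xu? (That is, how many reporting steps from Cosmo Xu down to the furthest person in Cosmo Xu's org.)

2

The longest chain under Cosmo Xu runs Cosmo Xu → Yael Kimura → Vera Evans, which is 2 levels below Cosmo Xu.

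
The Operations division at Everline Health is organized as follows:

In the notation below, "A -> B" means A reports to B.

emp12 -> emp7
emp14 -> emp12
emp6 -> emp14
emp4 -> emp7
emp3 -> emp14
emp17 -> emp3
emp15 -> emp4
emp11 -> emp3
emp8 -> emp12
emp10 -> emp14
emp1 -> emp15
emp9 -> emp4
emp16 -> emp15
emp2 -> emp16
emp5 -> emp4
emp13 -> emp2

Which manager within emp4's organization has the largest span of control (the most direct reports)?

emp4

Direct-report counts within emp4's organization: emp4 has 3; emp15 has 2; emp16 has 1; emp2 has 1. The largest is 3, held by emp4.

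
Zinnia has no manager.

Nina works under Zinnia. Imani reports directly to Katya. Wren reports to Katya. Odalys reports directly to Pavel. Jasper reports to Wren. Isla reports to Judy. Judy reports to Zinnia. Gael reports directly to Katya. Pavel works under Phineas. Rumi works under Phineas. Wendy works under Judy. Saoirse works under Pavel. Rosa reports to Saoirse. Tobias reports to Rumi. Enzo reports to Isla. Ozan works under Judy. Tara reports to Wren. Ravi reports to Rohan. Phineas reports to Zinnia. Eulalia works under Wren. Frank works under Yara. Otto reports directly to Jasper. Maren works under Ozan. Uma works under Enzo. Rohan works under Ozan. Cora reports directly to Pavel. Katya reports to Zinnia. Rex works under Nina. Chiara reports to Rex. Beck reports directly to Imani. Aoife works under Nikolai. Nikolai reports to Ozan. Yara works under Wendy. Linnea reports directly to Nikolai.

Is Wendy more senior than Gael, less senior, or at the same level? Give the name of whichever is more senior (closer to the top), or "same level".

Both Wendy and Gael are 2 levels below Zinnia.

same level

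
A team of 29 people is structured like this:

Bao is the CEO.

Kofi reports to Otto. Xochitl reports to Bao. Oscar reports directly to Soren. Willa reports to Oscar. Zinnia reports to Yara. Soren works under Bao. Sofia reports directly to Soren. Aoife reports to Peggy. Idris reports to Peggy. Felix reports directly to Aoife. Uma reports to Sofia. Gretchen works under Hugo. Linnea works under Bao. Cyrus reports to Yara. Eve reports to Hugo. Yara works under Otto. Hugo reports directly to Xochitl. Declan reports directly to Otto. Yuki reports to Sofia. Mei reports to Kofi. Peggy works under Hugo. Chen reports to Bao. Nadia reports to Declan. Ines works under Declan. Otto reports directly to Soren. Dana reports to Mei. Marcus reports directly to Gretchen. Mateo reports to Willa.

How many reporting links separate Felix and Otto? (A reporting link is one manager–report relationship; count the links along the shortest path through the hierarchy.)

Felix is 5 levels below Bao, and Otto is 2 levels below Bao (their lowest common manager). The shortest path runs up from Felix to Bao and back down to Otto: 5 + 2 = 7 links.

7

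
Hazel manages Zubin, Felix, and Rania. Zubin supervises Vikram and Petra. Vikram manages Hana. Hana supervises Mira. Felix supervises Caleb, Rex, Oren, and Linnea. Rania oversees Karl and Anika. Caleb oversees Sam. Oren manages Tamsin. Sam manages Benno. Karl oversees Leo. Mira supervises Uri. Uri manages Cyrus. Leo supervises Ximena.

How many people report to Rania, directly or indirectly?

Rania directly manages Karl, Anika. Under Karl: Leo, Ximena (2). Anika has no reports. So Rania's organization is 2 direct reports plus everyone under them: 3 + 1 = 4.

4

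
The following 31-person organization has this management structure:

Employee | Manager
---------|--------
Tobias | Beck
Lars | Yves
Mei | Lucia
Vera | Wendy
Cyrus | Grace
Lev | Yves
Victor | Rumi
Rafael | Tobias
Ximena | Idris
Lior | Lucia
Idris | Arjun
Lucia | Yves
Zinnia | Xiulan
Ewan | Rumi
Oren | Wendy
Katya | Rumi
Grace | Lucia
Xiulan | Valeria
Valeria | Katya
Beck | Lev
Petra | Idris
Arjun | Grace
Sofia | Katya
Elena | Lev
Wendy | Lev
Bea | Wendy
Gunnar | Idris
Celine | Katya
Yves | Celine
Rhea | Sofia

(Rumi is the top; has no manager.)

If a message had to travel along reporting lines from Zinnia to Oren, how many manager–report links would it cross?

Zinnia is 3 levels below Katya, and Oren is 5 levels below Katya (their lowest common manager). The shortest path runs up from Zinnia to Katya and back down to Oren: 3 + 5 = 8 links.

8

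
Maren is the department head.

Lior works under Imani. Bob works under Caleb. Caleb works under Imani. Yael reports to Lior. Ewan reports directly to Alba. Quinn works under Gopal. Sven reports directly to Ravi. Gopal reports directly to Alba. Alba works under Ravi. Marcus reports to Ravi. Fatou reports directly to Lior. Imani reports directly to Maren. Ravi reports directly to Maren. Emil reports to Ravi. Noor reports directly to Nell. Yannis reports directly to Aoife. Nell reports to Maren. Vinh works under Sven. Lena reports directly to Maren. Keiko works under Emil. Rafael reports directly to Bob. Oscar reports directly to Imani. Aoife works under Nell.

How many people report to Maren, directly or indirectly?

23

Maren directly manages Ravi, Imani, Nell, Lena. Under Ravi: Sven, Vinh, Marcus, Emil, Keiko, Alba, Ewan, Gopal, Quinn (9). Under Imani: Lior, Yael, Fatou, Oscar, Caleb, Bob, Rafael (7). Under Nell: Noor, Aoife, Yannis (3). Lena has no reports. So Maren's organization is 4 direct reports plus everyone under them: 10 + 8 + 4 + 1 = 23.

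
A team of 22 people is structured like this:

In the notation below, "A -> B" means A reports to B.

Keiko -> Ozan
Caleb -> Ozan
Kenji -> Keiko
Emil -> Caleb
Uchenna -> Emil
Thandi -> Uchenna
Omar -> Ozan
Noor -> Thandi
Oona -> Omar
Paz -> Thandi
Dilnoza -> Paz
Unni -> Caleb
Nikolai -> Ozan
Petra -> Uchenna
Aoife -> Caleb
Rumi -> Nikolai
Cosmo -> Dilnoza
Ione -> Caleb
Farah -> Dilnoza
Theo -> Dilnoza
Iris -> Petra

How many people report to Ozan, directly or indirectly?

21

Ozan directly manages Keiko, Caleb, Omar, Nikolai. Under Keiko: Kenji (1). Under Caleb: Ione, Aoife, Unni, Emil, Uchenna, Petra, Iris, Thandi, Paz, Dilnoza, Theo, Farah, Cosmo, Noor (14). Under Omar: Oona (1). Under Nikolai: Rumi (1). So Ozan's organization is 4 direct reports plus everyone under them: 2 + 15 + 2 + 2 = 21.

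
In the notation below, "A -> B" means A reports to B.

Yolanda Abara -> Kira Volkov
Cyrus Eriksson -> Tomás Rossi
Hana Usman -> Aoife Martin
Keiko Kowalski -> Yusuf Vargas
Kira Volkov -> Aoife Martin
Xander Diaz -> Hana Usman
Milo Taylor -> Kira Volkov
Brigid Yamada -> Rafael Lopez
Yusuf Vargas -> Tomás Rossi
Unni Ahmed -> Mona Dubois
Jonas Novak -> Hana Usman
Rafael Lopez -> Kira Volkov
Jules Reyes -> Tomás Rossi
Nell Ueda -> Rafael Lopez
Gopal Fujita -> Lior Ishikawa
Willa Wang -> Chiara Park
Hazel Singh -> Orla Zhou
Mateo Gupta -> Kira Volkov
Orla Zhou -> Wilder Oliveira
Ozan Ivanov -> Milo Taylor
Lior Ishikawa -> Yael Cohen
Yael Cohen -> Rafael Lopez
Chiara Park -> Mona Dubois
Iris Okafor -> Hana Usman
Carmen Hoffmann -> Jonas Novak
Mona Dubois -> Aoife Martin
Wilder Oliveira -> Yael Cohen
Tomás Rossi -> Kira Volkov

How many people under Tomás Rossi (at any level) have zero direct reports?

3

The people in Tomás Rossi's organization with no one reporting to them are Jules Reyes, Keiko Kowalski, Cyrus Eriksson. That is 3.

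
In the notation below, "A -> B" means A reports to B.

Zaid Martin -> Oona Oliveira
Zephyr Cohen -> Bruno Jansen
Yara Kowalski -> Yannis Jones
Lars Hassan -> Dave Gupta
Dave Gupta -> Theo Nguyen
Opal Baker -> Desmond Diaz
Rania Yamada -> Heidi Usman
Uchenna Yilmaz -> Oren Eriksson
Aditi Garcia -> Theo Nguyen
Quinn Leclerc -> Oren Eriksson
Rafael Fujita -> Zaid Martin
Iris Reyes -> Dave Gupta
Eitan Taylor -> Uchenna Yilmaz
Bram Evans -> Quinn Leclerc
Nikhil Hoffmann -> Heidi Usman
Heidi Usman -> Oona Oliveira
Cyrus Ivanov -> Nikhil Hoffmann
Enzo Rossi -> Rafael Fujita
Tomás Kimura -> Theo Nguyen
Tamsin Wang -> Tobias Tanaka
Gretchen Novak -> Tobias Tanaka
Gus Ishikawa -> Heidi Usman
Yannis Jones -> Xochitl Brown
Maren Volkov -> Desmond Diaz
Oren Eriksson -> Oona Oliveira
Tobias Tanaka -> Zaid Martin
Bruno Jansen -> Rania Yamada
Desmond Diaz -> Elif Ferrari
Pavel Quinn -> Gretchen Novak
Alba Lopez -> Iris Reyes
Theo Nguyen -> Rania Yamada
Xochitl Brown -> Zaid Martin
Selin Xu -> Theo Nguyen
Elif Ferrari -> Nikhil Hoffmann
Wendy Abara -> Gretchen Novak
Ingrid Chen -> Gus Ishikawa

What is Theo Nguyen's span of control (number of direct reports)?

4

Theo Nguyen directly manages Tomás Kimura, Dave Gupta, Aditi Garcia, Selin Xu. That is 4 direct reports.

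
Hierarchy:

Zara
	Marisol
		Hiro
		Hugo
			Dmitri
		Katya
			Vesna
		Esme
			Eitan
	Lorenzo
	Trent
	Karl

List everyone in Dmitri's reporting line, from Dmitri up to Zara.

Dmitri -> Hugo -> Marisol -> Zara

Dmitri reports to Hugo. Hugo reports to Marisol. Marisol reports to Zara. Zara is at the top.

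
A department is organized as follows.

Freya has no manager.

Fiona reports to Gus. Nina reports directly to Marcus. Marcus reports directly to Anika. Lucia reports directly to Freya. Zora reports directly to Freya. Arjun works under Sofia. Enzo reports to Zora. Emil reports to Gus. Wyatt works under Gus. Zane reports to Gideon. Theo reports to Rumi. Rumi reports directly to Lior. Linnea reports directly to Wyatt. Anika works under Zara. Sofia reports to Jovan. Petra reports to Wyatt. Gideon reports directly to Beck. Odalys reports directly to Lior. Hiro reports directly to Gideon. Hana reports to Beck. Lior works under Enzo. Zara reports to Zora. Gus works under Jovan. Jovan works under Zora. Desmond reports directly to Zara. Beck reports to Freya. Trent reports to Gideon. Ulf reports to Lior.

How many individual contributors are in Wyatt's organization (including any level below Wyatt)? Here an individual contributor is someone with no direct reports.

The people in Wyatt's organization with no one reporting to them are Linnea, Petra. That is 2.

2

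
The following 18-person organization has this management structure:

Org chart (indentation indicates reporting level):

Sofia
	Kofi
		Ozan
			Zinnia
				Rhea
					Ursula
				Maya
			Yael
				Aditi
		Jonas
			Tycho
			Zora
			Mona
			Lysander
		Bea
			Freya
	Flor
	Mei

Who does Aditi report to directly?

Aditi reports directly to Yael.

Yael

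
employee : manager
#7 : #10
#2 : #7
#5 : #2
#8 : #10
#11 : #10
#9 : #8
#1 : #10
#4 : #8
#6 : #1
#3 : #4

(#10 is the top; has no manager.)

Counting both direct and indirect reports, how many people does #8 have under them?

3

#8 directly manages #9, #4. #9 has no reports. Under #4: #3 (1). So #8's organization is 2 direct reports plus everyone under them: 1 + 2 = 3.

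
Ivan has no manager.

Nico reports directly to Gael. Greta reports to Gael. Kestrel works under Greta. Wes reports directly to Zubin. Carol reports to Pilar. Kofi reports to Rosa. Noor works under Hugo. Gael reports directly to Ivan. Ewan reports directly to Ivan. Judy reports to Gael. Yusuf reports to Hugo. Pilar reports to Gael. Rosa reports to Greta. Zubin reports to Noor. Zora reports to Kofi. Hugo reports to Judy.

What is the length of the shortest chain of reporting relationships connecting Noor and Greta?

Noor is 3 levels below Gael, and Greta is 1 level below Gael (their lowest common manager). The shortest path runs up from Noor to Gael and back down to Greta: 3 + 1 = 4 links.

4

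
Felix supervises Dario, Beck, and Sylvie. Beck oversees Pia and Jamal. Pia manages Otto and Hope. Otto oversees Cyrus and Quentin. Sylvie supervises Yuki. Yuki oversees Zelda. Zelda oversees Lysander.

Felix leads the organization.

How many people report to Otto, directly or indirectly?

Otto directly manages Cyrus, Quentin. Cyrus has no reports. Quentin has no reports. So Otto's organization is 2 direct reports plus everyone under them: 1 + 1 = 2.

2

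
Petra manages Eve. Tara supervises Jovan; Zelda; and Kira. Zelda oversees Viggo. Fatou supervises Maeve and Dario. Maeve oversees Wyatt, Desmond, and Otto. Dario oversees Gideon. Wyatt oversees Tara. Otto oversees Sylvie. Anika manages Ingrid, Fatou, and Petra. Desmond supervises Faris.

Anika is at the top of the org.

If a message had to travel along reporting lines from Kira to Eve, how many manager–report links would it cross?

7

Kira is 5 levels below Anika, and Eve is 2 levels below Anika (their lowest common manager). The shortest path runs up from Kira to Anika and back down to Eve: 5 + 2 = 7 links.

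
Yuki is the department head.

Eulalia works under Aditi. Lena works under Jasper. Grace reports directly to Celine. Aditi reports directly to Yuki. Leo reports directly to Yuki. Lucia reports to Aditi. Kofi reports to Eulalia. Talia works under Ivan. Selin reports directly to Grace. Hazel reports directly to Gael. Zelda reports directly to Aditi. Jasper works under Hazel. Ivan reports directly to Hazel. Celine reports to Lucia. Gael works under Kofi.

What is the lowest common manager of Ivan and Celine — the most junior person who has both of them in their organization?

Ivan's chain of managers is Hazel, Gael, Kofi, Eulalia, Aditi, Yuki. Celine's chain of managers is Lucia, Aditi, Yuki. The first manager that appears in both chains is Aditi.

Aditi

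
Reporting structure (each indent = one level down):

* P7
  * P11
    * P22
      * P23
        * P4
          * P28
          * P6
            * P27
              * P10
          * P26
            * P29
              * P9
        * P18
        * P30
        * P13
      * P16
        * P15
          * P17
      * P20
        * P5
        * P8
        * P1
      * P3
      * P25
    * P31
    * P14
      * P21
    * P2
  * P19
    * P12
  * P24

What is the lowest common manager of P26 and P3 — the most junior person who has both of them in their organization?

P26's chain of managers is P4, P23, P22, P11, P7. P3's chain of managers is P22, P11, P7. The first manager that appears in both chains is P22.

P22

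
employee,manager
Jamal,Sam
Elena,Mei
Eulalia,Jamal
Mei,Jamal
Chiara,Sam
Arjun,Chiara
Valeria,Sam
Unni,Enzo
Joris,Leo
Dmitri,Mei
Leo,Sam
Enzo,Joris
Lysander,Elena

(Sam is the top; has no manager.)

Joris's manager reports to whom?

Sam

Joris reports to Leo, and Leo reports to Sam. So Joris's skip-level manager is Sam.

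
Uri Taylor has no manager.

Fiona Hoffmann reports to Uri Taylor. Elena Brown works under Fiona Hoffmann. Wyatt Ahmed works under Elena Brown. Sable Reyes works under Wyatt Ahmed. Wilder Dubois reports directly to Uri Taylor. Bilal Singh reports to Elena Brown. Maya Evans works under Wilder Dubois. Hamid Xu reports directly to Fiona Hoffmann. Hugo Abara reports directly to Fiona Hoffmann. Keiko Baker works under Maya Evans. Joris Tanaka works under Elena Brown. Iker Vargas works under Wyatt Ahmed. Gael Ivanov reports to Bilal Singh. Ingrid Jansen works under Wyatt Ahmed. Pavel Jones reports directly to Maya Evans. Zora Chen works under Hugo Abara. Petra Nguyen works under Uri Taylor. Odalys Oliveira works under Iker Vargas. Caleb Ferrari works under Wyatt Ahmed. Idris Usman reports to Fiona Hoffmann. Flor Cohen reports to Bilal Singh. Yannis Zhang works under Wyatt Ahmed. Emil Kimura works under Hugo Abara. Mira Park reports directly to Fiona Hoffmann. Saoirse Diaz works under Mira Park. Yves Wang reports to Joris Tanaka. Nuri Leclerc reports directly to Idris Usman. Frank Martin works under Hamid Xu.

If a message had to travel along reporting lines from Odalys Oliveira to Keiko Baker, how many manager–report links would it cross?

Odalys Oliveira is 5 levels below Uri Taylor, and Keiko Baker is 3 levels below Uri Taylor (their lowest common manager). The shortest path runs up from Odalys Oliveira to Uri Taylor and back down to Keiko Baker: 5 + 3 = 8 links.

8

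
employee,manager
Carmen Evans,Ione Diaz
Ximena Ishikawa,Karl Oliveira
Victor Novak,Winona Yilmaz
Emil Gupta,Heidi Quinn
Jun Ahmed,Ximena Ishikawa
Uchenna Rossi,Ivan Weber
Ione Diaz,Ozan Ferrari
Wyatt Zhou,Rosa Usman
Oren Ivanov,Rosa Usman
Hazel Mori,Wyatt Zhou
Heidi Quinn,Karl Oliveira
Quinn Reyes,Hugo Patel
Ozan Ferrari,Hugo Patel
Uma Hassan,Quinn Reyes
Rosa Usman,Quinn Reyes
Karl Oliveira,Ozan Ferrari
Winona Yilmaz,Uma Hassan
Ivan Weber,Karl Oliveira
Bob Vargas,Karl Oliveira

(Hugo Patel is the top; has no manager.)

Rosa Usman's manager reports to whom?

Hugo Patel

Rosa Usman reports to Quinn Reyes, and Quinn Reyes reports to Hugo Patel. So Rosa Usman's skip-level manager is Hugo Patel.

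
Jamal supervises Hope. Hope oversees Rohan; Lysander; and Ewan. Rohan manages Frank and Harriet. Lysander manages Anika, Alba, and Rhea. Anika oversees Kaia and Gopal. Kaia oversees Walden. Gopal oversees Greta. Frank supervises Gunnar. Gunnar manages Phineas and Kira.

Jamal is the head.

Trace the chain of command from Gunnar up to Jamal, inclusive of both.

Gunnar reports to Frank. Frank reports to Rohan. Rohan reports to Hope. Hope reports to Jamal. Jamal is at the top.

Gunnar -> Frank -> Rohan -> Hope -> Jamal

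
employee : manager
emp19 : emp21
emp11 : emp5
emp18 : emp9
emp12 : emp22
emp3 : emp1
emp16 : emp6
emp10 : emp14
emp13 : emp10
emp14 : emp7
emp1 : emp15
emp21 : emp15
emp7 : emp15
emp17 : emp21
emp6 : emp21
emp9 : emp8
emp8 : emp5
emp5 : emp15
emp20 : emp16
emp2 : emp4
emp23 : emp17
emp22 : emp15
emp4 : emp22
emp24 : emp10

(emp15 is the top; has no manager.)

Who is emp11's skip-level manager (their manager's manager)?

emp15

emp11 reports to emp5, and emp5 reports to emp15. So emp11's skip-level manager is emp15.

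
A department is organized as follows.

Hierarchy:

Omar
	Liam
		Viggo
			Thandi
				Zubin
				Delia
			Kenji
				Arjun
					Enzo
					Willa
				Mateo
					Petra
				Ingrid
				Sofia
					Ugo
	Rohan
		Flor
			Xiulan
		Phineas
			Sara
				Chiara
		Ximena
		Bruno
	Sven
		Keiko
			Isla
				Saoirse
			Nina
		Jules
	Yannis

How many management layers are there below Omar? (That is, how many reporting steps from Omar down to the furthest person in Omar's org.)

The longest chain under Omar runs Omar → Liam → Viggo → Kenji → Sofia → Ugo, which is 5 levels below Omar.

5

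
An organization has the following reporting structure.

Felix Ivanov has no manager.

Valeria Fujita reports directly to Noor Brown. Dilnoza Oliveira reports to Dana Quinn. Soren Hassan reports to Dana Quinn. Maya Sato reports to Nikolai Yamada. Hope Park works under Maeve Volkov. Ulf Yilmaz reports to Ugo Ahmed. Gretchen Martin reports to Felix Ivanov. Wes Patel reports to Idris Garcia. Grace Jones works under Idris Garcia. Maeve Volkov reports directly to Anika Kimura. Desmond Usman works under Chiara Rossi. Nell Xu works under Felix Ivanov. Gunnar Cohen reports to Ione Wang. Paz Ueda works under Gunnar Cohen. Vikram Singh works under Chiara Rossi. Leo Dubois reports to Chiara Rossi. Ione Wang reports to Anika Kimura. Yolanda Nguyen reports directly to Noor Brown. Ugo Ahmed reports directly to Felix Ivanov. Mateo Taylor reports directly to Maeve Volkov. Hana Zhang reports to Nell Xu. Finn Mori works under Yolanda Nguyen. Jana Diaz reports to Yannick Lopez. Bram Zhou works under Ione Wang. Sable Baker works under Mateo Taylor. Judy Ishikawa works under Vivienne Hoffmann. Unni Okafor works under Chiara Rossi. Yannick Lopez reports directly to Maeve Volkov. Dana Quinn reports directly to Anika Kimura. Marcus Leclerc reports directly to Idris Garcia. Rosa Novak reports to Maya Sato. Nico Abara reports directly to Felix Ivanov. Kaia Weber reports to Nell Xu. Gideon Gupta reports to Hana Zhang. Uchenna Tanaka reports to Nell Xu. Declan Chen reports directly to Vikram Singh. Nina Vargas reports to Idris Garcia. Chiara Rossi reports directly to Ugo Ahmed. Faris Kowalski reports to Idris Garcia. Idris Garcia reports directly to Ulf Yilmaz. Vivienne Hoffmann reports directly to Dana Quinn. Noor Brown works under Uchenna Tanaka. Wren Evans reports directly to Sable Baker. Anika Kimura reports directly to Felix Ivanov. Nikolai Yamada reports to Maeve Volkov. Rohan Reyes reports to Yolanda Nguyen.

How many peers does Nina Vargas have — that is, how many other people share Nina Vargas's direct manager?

4

Nina Vargas reports to Idris Garcia. Idris Garcia's other direct reports are Grace Jones, Marcus Leclerc, Faris Kowalski, Wes Patel — 4 peers.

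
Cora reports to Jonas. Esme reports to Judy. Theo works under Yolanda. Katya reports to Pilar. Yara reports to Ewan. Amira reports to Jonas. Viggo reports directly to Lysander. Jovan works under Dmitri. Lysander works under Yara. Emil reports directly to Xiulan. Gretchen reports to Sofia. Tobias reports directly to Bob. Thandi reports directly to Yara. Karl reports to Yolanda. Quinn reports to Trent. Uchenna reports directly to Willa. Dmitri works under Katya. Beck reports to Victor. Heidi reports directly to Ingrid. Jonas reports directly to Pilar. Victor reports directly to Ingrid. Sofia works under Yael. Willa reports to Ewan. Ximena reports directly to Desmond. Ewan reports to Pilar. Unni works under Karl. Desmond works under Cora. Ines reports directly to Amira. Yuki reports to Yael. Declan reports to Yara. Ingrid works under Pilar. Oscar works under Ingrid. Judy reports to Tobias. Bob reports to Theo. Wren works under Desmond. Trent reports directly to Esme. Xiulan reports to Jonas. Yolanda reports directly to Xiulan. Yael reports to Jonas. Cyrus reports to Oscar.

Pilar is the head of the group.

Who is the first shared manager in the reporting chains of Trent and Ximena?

Trent's chain of managers is Esme, Judy, Tobias, Bob, Theo, Yolanda, Xiulan, Jonas, Pilar. Ximena's chain of managers is Desmond, Cora, Jonas, Pilar. The first manager that appears in both chains is Jonas.

Jonas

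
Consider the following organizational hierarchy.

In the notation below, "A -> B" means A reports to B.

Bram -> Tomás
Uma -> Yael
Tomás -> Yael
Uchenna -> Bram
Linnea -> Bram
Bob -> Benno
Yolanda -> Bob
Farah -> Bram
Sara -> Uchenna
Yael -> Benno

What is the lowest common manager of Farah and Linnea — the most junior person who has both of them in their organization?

Bram

Farah's chain of managers is Bram, Tomás, Yael, Benno. Linnea's chain of managers is Bram, Tomás, Yael, Benno. The first manager that appears in both chains is Bram.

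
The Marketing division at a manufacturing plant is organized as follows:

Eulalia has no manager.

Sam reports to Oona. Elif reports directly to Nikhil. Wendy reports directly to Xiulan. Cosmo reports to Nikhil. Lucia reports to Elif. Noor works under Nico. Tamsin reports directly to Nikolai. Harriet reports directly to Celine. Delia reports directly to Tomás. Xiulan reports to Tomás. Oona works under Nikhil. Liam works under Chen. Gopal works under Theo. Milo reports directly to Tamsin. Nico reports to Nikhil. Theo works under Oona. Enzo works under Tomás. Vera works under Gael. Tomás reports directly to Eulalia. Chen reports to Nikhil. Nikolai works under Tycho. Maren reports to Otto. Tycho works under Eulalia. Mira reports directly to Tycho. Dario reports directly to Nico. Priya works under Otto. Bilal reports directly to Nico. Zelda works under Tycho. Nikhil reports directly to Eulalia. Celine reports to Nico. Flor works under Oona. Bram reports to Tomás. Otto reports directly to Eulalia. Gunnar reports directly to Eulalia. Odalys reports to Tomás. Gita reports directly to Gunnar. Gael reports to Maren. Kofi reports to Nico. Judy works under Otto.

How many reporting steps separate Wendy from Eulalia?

3

Chain from Wendy up to Eulalia: Wendy → Xiulan → Tomás → Eulalia. That is 3 steps up, so Wendy is 3 levels below Eulalia.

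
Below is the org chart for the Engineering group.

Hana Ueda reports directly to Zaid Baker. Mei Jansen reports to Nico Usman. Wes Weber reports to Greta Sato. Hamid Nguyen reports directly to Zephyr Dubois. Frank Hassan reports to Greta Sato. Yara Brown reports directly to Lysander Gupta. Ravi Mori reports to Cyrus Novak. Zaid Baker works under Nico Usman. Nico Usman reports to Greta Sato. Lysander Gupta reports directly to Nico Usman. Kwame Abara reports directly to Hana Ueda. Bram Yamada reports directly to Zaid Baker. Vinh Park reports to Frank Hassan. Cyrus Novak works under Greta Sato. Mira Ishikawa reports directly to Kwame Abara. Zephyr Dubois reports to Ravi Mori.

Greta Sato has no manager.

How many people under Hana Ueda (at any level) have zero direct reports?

The only person in Hana Ueda's organization with no one reporting to them is Mira Ishikawa. That is 1.

1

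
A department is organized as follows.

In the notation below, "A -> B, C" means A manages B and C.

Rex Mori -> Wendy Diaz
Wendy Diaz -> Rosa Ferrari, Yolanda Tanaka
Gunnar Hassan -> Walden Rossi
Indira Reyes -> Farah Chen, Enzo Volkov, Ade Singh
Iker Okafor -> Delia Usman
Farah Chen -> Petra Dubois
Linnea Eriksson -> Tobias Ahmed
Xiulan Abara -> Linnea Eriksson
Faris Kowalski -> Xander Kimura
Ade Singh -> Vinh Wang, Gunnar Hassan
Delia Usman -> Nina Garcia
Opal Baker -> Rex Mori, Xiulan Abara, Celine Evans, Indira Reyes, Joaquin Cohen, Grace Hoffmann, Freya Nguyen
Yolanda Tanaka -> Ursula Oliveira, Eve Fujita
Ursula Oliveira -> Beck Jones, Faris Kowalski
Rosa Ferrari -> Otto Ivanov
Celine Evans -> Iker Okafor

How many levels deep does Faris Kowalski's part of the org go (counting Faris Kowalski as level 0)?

1

The longest chain under Faris Kowalski runs Faris Kowalski → Xander Kimura, which is 1 level below Faris Kowalski.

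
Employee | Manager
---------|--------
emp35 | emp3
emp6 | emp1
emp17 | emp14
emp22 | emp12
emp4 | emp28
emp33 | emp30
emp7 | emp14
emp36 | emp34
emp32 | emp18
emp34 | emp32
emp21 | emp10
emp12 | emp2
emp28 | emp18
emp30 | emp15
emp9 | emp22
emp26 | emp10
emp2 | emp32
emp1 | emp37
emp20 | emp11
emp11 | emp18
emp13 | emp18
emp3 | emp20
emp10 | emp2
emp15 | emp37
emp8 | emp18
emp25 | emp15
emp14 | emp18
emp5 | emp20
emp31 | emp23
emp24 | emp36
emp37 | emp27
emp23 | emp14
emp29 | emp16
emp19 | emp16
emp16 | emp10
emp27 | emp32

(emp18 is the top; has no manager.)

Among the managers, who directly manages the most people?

Direct-report counts: emp18 has 6; emp28 has 1; emp14 has 3; emp23 has 1; emp32 has 3; emp34 has 1; emp36 has 1; emp2 has 2; emp12 has 1; emp22 has 1; emp10 has 3; emp16 has 2; emp27 has 1; emp37 has 2; emp15 has 2; emp30 has 1; emp1 has 1; emp11 has 1; emp20 has 2; emp3 has 1. The largest is 6, held by emp18.

emp18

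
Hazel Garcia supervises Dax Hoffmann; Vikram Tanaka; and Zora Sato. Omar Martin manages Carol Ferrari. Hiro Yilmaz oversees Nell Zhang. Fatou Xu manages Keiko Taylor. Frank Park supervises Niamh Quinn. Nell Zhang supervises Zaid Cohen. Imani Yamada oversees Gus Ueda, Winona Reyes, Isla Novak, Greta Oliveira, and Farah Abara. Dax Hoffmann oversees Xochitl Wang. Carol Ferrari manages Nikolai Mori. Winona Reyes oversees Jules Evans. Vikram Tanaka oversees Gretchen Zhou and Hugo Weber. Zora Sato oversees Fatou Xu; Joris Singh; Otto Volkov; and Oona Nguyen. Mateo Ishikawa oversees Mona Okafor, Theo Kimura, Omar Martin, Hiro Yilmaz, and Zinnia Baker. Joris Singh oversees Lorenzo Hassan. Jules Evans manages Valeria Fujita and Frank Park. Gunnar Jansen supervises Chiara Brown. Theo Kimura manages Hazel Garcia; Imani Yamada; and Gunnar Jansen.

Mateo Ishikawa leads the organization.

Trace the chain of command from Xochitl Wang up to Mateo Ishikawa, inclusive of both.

Xochitl Wang reports to Dax Hoffmann. Dax Hoffmann reports to Hazel Garcia. Hazel Garcia reports to Theo Kimura. Theo Kimura reports to Mateo Ishikawa. Mateo Ishikawa is at the top.

Xochitl Wang -> Dax Hoffmann -> Hazel Garcia -> Theo Kimura -> Mateo Ishikawa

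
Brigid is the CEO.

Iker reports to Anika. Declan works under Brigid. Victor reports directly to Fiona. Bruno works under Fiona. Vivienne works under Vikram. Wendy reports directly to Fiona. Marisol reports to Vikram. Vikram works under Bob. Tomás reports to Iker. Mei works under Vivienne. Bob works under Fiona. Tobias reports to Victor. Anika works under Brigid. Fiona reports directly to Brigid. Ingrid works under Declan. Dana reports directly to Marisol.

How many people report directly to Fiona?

Fiona directly manages Bob, Wendy, Victor, Bruno. That is 4 direct reports.

4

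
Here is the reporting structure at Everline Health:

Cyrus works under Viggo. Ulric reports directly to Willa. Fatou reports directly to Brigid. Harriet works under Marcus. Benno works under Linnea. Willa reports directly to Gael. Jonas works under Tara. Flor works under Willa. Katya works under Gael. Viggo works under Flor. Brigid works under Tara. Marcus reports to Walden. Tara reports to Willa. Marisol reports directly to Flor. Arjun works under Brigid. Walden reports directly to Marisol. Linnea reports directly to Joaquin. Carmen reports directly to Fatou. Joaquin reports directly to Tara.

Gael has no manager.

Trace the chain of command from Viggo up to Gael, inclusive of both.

Viggo reports to Flor. Flor reports to Willa. Willa reports to Gael. Gael is at the top.

Viggo -> Flor -> Willa -> Gael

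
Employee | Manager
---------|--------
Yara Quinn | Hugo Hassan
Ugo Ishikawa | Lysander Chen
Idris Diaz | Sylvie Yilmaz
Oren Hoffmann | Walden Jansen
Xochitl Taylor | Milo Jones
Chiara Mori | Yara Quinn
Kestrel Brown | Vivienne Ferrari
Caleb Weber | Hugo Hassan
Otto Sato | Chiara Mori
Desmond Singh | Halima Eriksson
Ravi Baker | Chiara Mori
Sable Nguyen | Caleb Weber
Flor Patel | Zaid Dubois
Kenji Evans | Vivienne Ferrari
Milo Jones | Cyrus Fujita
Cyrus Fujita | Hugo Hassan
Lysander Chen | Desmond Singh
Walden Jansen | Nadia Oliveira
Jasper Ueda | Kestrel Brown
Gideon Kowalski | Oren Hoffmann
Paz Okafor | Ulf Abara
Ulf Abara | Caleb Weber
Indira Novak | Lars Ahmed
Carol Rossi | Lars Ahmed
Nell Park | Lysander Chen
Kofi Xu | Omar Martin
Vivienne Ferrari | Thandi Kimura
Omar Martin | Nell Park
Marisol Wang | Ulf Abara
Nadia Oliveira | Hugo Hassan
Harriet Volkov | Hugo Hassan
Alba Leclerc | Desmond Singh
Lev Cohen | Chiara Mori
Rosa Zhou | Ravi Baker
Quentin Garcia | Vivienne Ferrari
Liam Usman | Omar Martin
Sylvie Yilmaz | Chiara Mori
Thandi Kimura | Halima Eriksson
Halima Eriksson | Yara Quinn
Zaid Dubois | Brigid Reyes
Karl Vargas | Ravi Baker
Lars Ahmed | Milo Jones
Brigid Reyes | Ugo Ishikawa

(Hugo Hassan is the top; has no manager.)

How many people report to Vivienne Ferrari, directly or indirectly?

4

Vivienne Ferrari directly manages Kenji Evans, Kestrel Brown, Quentin Garcia. Kenji Evans has no reports. Under Kestrel Brown: Jasper Ueda (1). Quentin Garcia has no reports. So Vivienne Ferrari's organization is 3 direct reports plus everyone under them: 1 + 2 + 1 = 4.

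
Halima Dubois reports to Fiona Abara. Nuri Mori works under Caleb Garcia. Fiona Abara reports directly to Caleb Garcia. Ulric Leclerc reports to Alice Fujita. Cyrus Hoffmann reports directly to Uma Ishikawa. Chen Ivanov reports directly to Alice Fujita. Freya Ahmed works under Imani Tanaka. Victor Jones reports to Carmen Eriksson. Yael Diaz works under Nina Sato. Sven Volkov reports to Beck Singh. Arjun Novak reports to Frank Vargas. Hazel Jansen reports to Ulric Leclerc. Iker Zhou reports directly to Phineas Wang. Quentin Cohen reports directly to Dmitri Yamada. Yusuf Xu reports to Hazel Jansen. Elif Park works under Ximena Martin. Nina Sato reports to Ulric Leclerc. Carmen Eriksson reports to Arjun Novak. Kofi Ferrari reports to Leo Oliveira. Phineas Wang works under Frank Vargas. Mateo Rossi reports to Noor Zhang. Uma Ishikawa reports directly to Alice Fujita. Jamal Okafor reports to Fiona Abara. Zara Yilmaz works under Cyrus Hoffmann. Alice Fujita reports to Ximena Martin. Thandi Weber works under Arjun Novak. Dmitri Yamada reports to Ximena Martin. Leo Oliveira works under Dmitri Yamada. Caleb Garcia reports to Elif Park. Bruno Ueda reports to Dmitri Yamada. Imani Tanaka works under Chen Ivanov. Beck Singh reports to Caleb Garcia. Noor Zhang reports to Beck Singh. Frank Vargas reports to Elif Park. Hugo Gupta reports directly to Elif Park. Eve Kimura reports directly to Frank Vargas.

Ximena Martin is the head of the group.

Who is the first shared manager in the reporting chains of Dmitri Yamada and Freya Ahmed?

Dmitri Yamada's chain of managers is Ximena Martin. Freya Ahmed's chain of managers is Imani Tanaka, Chen Ivanov, Alice Fujita, Ximena Martin. The first manager that appears in both chains is Ximena Martin.

Ximena Martin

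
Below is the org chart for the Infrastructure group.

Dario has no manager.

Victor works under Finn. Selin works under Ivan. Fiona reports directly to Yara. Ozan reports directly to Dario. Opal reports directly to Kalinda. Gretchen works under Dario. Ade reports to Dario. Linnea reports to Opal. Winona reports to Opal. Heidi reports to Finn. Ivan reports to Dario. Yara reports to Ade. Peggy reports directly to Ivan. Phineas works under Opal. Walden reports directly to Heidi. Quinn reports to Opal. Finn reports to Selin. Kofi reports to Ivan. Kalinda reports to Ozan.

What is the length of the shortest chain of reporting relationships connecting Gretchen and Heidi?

5

Gretchen is 1 level below Dario, and Heidi is 4 levels below Dario (their lowest common manager). The shortest path runs up from Gretchen to Dario and back down to Heidi: 1 + 4 = 5 links.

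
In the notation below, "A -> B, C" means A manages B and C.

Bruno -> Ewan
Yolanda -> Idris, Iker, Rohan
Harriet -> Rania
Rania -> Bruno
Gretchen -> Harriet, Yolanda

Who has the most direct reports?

Direct-report counts: Gretchen has 2; Yolanda has 3; Harriet has 1; Rania has 1; Bruno has 1. The largest is 3, held by Yolanda.

Yolanda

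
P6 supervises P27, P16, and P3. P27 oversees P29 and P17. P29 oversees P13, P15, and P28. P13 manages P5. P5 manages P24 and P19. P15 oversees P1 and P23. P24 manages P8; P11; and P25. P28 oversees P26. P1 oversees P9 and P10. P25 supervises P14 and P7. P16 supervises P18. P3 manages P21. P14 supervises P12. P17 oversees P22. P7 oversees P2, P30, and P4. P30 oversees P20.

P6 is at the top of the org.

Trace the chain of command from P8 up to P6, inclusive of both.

P8 -> P24 -> P5 -> P13 -> P29 -> P27 -> P6

P8 reports to P24. P24 reports to P5. P5 reports to P13. P13 reports to P29. P29 reports to P27. P27 reports to P6. P6 is at the top.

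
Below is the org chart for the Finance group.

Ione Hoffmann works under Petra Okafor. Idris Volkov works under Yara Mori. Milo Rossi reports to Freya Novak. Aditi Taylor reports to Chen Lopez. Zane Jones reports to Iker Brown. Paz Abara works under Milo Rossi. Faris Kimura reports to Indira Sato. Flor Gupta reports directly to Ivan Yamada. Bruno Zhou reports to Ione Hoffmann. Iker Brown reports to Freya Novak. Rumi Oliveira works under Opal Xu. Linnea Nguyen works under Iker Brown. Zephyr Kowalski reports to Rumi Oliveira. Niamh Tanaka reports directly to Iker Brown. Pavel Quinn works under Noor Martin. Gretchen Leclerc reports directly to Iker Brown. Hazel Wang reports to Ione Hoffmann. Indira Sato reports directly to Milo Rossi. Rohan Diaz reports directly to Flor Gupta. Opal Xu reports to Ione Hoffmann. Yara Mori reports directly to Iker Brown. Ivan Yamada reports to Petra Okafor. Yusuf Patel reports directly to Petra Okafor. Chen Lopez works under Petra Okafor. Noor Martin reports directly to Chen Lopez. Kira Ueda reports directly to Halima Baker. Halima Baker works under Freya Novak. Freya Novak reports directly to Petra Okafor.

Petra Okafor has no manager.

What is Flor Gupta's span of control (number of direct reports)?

Flor Gupta directly manages Rohan Diaz. That is 1 direct report.

1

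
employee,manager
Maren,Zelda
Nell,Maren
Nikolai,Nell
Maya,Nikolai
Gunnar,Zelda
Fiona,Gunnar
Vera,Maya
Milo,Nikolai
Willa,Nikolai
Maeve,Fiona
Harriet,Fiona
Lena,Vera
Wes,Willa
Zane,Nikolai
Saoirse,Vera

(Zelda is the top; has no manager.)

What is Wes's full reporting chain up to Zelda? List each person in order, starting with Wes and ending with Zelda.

Wes reports to Willa. Willa reports to Nikolai. Nikolai reports to Nell. Nell reports to Maren. Maren reports to Zelda. Zelda is at the top.

Wes -> Willa -> Nikolai -> Nell -> Maren -> Zelda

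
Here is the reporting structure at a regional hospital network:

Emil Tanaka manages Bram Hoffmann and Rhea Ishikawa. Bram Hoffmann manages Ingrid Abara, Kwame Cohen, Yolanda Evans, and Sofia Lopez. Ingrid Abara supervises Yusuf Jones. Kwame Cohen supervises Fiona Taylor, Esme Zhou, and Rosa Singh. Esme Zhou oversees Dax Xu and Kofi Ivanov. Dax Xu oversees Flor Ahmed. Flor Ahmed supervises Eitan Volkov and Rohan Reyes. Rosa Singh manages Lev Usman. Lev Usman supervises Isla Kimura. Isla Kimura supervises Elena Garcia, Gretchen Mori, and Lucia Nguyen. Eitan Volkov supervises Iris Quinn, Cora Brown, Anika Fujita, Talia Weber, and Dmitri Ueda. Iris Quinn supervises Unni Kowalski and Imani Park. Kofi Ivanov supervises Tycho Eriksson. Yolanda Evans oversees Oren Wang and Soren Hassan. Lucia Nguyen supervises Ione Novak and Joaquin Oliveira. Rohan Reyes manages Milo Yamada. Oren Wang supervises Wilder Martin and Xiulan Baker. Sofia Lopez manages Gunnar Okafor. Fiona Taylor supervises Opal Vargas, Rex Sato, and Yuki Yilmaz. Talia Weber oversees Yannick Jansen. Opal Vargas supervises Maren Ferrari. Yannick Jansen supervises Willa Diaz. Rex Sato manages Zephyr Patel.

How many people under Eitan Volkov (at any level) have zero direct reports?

6

The people in Eitan Volkov's organization with no one reporting to them are Dmitri Ueda, Willa Diaz, Anika Fujita, Cora Brown, Imani Park, Unni Kowalski. That is 6.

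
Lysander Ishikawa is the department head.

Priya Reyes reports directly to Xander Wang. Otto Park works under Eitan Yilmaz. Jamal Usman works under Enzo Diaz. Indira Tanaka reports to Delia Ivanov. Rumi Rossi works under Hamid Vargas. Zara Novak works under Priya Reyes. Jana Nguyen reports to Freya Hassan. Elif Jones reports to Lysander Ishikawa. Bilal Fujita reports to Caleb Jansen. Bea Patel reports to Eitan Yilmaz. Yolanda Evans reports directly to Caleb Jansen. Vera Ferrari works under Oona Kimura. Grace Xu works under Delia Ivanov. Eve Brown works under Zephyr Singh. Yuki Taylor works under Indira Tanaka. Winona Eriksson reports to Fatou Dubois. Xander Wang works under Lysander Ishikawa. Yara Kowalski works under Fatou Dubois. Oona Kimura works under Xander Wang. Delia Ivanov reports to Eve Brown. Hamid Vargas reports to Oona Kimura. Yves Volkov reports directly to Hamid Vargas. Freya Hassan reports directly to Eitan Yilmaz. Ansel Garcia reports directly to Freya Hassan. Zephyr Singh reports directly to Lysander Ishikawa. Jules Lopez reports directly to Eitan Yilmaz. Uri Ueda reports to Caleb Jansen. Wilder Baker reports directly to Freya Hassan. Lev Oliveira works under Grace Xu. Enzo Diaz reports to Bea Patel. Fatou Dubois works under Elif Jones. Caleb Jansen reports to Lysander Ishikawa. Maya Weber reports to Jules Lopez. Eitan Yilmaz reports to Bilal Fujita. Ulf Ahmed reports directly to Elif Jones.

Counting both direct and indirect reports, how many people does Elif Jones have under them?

4

Elif Jones directly manages Fatou Dubois, Ulf Ahmed. Under Fatou Dubois: Winona Eriksson, Yara Kowalski (2). Ulf Ahmed has no reports. So Elif Jones's organization is 2 direct reports plus everyone under them: 3 + 1 = 4.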